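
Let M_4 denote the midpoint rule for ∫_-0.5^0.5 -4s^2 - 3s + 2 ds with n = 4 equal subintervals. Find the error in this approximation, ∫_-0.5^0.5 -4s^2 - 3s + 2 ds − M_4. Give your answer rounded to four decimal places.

-0.0208

Exact integral: ∫_-0.5^0.5 f(s) ds ≈ 1.666667.
M_4 = 1.6875.
Error ≈ 1.666667 − 1.6875 ≈ -0.0208.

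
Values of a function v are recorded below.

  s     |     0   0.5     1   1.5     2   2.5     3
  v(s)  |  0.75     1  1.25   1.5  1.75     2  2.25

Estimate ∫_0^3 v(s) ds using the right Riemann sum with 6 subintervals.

Δs = 0.5.
Sum = 0.5·[1 + 1.25 + 1.5 + 1.75 + 2 + 2.25] = 4.875.

4.875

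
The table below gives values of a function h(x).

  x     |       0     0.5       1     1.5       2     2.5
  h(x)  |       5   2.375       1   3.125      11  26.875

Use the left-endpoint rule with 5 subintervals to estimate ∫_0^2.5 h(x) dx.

11.25

Δx = 0.5.
Sum = 0.5·[5 + 2.375 + 1 + 3.125 + 11] = 11.25.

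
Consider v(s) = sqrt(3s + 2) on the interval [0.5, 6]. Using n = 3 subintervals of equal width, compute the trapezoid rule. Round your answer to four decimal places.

Δs = (6 − 0.5)/3 = 11/6.
v(0.5) ≈ 1.8708, v(7/3) ≈ 3.0000, v(25/6) ≈ 3.8079, v(6) ≈ 4.4721.
T_3 = (Δs/2)·[v(s_0) + 2v(s_1) + 2v(s_2) + v(s_3)].
Sum ≈ 18.2955.

18.2955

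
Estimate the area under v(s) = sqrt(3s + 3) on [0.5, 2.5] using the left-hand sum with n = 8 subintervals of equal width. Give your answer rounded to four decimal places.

Δs = (2.5 − 0.5)/8 = 0.25.
Left endpoints: 0.5, 0.75, 1, 1.25, 1.5, 1.75, 2, 2.25.
v(0.5) ≈ 2.1213, v(0.75) ≈ 2.2913, v(1) ≈ 2.4495, v(1.25) ≈ 2.5981, v(1.5) ≈ 2.7386, v(1.75) ≈ 2.8723, v(2) ≈ 3.0000, v(2.25) ≈ 3.1225.
Sum = Δs · [v(0.5) + v(0.75) + v(1) + ...].
Sum ≈ 5.2984.

5.2984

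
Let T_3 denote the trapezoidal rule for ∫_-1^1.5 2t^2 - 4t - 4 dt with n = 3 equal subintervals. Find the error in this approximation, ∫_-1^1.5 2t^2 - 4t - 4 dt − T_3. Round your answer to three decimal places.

-0.579

Exact integral: ∫_-1^1.5 f(t) dt ≈ -9.58333.
T_3 ≈ -9.00463.
Error ≈ -9.58333 − (-9.00463) ≈ -0.579.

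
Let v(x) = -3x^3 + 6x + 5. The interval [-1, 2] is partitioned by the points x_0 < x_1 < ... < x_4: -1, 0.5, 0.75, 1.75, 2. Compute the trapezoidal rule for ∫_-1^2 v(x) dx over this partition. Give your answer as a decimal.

Subinterval widths: 1.5, 0.25, 1, 0.25.
v(-1) = 2, v(0.5) = 7.625, v(0.75) = 8.234375, v(1.75) = -0.578125, v(2) = -7.
On each subinterval the trapezoid contributes (Δx_i/2)·[v(x_{i-1}) + v(x_i)].
Sum = 12.08203125.

12.08203125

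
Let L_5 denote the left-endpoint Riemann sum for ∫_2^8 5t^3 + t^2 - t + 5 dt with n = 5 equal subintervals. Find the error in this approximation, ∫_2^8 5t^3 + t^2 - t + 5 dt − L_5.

Exact integral: ∫_2^8 f(t) dt = 5268.
L_5 = 3833.04.
Error = 5268 − 3833.04 = 1434.96.

1434.96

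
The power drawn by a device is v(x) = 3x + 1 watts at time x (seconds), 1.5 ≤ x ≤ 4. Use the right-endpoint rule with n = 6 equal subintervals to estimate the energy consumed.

Δx = (4 − 1.5)/6 = 5/12.
Right endpoints: 23/12, 7/3, 2.75, 19/6, 43/12, 4.
v(23/12) = 6.75, v(7/3) = 8, v(2.75) = 9.25, v(19/6) = 10.5, v(43/12) = 11.75, v(4) = 13.
Sum = Δx · [v(23/12) + v(7/3) + v(2.75) + ...].
Sum = 24.6875.

24.6875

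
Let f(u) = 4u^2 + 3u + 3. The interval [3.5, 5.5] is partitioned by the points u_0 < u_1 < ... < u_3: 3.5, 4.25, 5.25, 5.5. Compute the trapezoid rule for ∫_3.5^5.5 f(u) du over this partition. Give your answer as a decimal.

198.625

Subinterval widths: 0.75, 1, 0.25.
f(3.5) = 62.5, f(4.25) = 88, f(5.25) = 129, f(5.5) = 140.5.
On each subinterval the trapezoid contributes (Δu_i/2)·[f(u_{i-1}) + f(u_i)].
Sum = 198.625.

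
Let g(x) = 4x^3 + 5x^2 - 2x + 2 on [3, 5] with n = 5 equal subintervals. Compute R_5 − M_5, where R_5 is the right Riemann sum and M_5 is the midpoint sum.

97.84

R_5 = 791.76.
M_5 = 693.92.
R_5 − M_5 = 97.84.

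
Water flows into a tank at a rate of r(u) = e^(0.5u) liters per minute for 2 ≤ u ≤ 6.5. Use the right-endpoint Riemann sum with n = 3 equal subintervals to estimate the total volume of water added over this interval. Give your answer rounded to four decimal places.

65.5912

Δu = (6.5 − 2)/3 = 1.5.
Right endpoints: 3.5, 5, 6.5.
r(3.5) ≈ 5.7546, r(5) ≈ 12.1825, r(6.5) ≈ 25.7903.
Sum = Δu · [r(3.5) + r(5) + r(6.5)].
Sum ≈ 65.5912.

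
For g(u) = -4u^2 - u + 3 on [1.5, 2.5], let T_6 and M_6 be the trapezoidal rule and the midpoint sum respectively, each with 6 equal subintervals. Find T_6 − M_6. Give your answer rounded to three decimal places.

T_6 ≈ -15.35185.
M_6 ≈ -15.32407.
T_6 − M_6 ≈ -0.028.

-0.028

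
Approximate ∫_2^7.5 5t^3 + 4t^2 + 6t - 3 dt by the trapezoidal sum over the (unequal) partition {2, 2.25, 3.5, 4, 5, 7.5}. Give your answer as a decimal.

4910.32421875

Subinterval widths: 0.25, 1.25, 0.5, 1, 2.5.
f(2) = 65, f(2.25) = 87.703125, f(3.5) = 281.375, f(4) = 405, f(5) = 752, f(7.5) = 2376.375.
On each subinterval the trapezoid contributes (Δt_i/2)·[f(t_{i-1}) + f(t_i)].
Sum = 4910.32421875.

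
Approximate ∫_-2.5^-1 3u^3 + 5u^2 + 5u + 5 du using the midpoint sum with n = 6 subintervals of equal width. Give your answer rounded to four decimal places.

Δu = (-1 − (-2.5))/6 = 0.25.
Midpoints: -2.375, -2.125, -1.875, -1.625, -1.375, -1.125.
f(-2.375) = -9657/512, f(-2.125) = -6059/512, f(-1.875) = -3365/512, f(-1.625) = -1431/512, f(-1.375) = -113/512, f(-1.125) = 733/512.
Sum = Δu · [f(-2.375) + f(-2.125) + f(-1.875) + ...].
Sum ≈ -9.7129.

-9.7129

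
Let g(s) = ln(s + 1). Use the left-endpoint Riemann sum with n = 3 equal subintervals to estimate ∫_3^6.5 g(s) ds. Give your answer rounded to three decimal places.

5.687

Δs = (6.5 − 3)/3 = 7/6.
Left endpoints: 3, 25/6, 16/3.
g(3) ≈ 1.386, g(25/6) ≈ 1.642, g(16/3) ≈ 1.846.
Sum = Δs · [g(3) + g(25/6) + g(16/3)].
Sum ≈ 5.687.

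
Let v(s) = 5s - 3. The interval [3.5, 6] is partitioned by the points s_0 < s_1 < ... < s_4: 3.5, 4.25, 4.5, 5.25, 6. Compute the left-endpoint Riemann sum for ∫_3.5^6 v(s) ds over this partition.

47.5

Subinterval widths: 0.75, 0.25, 0.75, 0.75.
Left endpoints: 3.5, 4.25, 4.5, 5.25.
v(3.5) = 14.5, v(4.25) = 18.25, v(4.5) = 19.5, v(5.25) = 23.25.
Sum = Σ Δs_i · v(s_i).
Sum = 47.5.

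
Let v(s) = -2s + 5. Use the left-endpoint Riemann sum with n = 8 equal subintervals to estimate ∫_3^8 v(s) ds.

-26.875

Δs = (8 − 3)/8 = 0.625.
Left endpoints: 3, 3.625, 4.25, 4.875, 5.5, 6.125, 6.75, 7.375.
v(3) = -1, v(3.625) = -2.25, v(4.25) = -3.5, v(4.875) = -4.75, v(5.5) = -6, v(6.125) = -7.25, v(6.75) = -8.5, v(7.375) = -9.75.
Sum = Δs · [v(3) + v(3.625) + v(4.25) + ...].
Sum = -26.875.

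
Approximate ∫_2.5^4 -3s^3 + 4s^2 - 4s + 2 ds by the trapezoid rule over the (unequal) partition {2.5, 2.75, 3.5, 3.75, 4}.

-116.60546875

Subinterval widths: 0.25, 0.75, 0.25, 0.25.
f(2.5) = -29.875, f(2.75) = -41.140625, f(3.5) = -91.625, f(3.75) = -114.953125, f(4) = -142.
On each subinterval the trapezoid contributes (Δs_i/2)·[f(s_{i-1}) + f(s_i)].
Sum = -116.60546875.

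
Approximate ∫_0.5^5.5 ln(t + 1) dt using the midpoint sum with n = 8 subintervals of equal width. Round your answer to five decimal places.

6.56676

Δt = (5.5 − 0.5)/8 = 0.625.
Midpoints: 0.8125, 1.4375, 2.0625, 2.6875, 3.3125, 3.9375, 4.5625, 5.1875.
f(0.8125) ≈ 0.59471, f(1.4375) ≈ 0.89097, f(2.0625) ≈ 1.11923, f(2.6875) ≈ 1.30495, f(3.3125) ≈ 1.46152, f(3.9375) ≈ 1.59686, f(4.5625) ≈ 1.71605, f(5.1875) ≈ 1.82253.
Sum = Δt · [f(0.8125) + f(1.4375) + f(2.0625) + ...].
Sum ≈ 6.56676.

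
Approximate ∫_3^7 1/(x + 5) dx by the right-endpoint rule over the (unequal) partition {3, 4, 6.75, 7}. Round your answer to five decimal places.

Subinterval widths: 1, 2.75, 0.25.
Right endpoints: 4, 6.75, 7.
f(4) = 1/9, f(6.75) = 4/47, f(7) = 1/12.
Sum = Σ Δx_i · f(x_i).
Sum ≈ 0.36599.

0.36599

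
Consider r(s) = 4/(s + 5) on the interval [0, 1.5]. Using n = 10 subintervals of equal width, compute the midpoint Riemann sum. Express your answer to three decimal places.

Δs = (1.5 − 0)/10 = 0.15.
Midpoints: 0.075, 0.225, 0.375, 0.525, 0.675, 0.825, 0.975, 1.125, 1.275, 1.425.
r(0.075) = 160/203, r(0.225) = 160/209, r(0.375) = 32/43, r(0.525) = 160/221, r(0.675) = 160/227, r(0.825) = 160/233, r(0.975) = 160/239, r(1.125) = 32/49, r(1.275) = 160/251, r(1.425) = 160/257.
Sum = Δs · [r(0.075) + r(0.225) + r(0.375) + ...].
Sum ≈ 1.049.

1.049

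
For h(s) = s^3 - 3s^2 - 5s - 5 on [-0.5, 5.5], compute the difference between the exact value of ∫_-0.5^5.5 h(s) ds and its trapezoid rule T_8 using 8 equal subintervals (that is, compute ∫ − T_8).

-2.53125

Exact integral: ∫_-0.5^5.5 h(s) ds = -42.75.
T_8 = -40.21875.
Error = -42.75 − (-40.21875) = -2.53125.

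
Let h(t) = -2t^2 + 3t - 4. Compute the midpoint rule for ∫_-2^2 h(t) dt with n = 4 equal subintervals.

-26

Δt = (2 − (-2))/4 = 1.
Midpoints: -1.5, -0.5, 0.5, 1.5.
h(-1.5) = -13, h(-0.5) = -6, h(0.5) = -3, h(1.5) = -4.
Sum = Δt · [h(-1.5) + h(-0.5) + h(0.5) + h(1.5)].
Sum = -26.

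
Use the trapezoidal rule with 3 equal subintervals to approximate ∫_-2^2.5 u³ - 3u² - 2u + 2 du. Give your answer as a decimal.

-14.90625

Δu = (2.5 − (-2))/3 = 1.5.
f(-2) = -14, f(-0.5) = 2.125, f(1) = -2, f(2.5) = -6.125.
T_3 = (Δu/2)·[f(u_0) + 2f(u_1) + 2f(u_2) + f(u_3)].
Sum = -14.90625.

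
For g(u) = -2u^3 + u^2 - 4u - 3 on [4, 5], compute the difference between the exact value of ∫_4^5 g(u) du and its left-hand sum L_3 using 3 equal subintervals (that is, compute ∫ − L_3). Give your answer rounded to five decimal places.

Exact integral: ∫_4^5 g(u) du ≈ -185.1666667.
L_3 ≈ -166.1481481.
Error ≈ -185.1666667 − (-166.1481481) ≈ -19.01852.

-19.01852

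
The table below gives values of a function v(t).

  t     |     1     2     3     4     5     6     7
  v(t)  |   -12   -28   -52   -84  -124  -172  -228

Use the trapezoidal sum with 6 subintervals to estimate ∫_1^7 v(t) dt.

Δt = 1.
T_6 = (1/2)·[(-12) + 2·(-28) + 2·(-52) + 2·(-84) + 2·(-124) + 2·(-172) + (-228)] = -580.

-580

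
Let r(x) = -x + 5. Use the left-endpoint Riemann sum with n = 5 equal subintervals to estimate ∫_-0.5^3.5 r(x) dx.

Δx = (3.5 − (-0.5))/5 = 0.8.
Left endpoints: -0.5, 0.3, 1.1, 1.9, 2.7.
r(-0.5) = 5.5, r(0.3) = 4.7, r(1.1) = 3.9, r(1.9) = 3.1, r(2.7) = 2.3.
Sum = Δx · [r(-0.5) + r(0.3) + r(1.1) + r(1.9) + r(2.7)].
Sum = 15.6.

15.6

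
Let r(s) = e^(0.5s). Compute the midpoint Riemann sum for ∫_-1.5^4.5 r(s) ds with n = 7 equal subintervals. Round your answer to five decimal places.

Δs = (4.5 − (-1.5))/7 = 6/7.
Midpoints: -15/14, -3/14, 9/14, 1.5, 33/14, 45/14, 57/14.
r(-15/14) ≈ 0.58525, r(-3/14) ≈ 0.89840, r(9/14) ≈ 1.37910, r(1.5) ≈ 2.11700, r(33/14) ≈ 3.24973, r(45/14) ≈ 4.98854, r(57/14) ≈ 7.65772.
Sum = Δs · [r(-15/14) + r(-3/14) + r(9/14) + ...].
Sum ≈ 17.89348.

17.89348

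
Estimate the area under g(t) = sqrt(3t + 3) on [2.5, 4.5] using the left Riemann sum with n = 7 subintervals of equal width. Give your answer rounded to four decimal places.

7.2152

Δt = (4.5 − 2.5)/7 = 2/7.
Left endpoints: 2.5, 39/14, 43/14, 47/14, 51/14, 55/14, 59/14.
g(2.5) ≈ 3.2404, g(39/14) ≈ 3.3700, g(43/14) ≈ 3.4949, g(47/14) ≈ 3.6154, g(51/14) ≈ 3.7321, g(55/14) ≈ 3.8452, g(59/14) ≈ 3.9551.
Sum = Δt · [g(2.5) + g(39/14) + g(43/14) + ...].
Sum ≈ 7.2152.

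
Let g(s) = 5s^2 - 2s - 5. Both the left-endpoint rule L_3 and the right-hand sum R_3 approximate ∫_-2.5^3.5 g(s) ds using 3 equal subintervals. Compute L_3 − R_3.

-36

L_3 = 63.5.
R_3 = 99.5.
L_3 − R_3 = -36.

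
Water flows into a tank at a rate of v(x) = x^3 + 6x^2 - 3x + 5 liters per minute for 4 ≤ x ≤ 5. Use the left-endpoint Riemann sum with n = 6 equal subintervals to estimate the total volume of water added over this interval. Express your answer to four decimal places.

Δx = (5 − 4)/6 = 1/6.
Left endpoints: 4, 25/6, 13/3, 4.5, 14/3, 29/6.
v(4) = 153, v(25/6) = 36505/216, v(13/3) = 5023/27, v(4.5) = 204.125, v(14/3) = 6029/27, v(29/6) = 52613/216.
Sum = Δx · [v(4) + v(25/6) + v(13/3) + ...].
Sum ≈ 196.5069.

196.5069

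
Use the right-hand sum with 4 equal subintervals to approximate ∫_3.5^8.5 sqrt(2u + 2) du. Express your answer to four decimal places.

19.4422

Δu = (8.5 − 3.5)/4 = 1.25.
Right endpoints: 4.75, 6, 7.25, 8.5.
f(4.75) ≈ 3.3912, f(6) ≈ 3.7417, f(7.25) ≈ 4.0620, f(8.5) ≈ 4.3589.
Sum = Δu · [f(4.75) + f(6) + f(7.25) + f(8.5)].
Sum ≈ 19.4422.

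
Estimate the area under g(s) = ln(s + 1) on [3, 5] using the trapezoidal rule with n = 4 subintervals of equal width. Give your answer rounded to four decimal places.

Δs = (5 − 3)/4 = 0.5.
g(3) ≈ 1.3863, g(3.5) ≈ 1.5041, g(4) ≈ 1.6094, g(4.5) ≈ 1.7047, g(5) ≈ 1.7918.
T_4 = (Δs/2)·[g(s_0) + 2g(s_1) + 2g(s_2) + 2g(s_3) + g(s_4)].
Sum ≈ 3.2036.

3.2036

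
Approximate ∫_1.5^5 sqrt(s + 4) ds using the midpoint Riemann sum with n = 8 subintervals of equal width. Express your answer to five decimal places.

9.40128

Δs = (5 − 1.5)/8 = 0.4375.
Midpoints: 1.71875, 2.15625, 2.59375, 3.03125, 3.46875, 3.90625, 4.34375, 4.78125.
f(1.71875) ≈ 2.39139, f(2.15625) ≈ 2.48118, f(2.59375) ≈ 2.56783, f(3.03125) ≈ 2.65165, f(3.46875) ≈ 2.73290, f(3.90625) ≈ 2.81181, f(4.34375) ≈ 2.88856, f(4.78125) ≈ 2.96332.
Sum = Δs · [f(1.71875) + f(2.15625) + f(2.59375) + ...].
Sum ≈ 9.40128.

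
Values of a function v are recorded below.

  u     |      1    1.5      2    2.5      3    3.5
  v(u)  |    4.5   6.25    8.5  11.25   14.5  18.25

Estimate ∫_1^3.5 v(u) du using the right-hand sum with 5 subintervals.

29.375

Δu = 0.5.
Sum = 0.5·[6.25 + 8.5 + 11.25 + 14.5 + 18.25] = 29.375.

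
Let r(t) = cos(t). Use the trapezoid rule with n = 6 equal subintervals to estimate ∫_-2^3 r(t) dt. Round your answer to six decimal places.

Δt = (3 − (-2))/6 = 5/6.
r(-2) ≈ -0.416147, r(-7/6) ≈ 0.393219, r(-1/3) ≈ 0.944957, r(0.5) ≈ 0.877583, r(4/3) ≈ 0.235238, r(13/6) ≈ -0.561229, r(3) ≈ -0.989992.
T_6 = (Δt/2)·[r(t_0) + 2r(t_1) + ... + 2r(t_{5}) + r(t_6)].
Sum ≈ 0.988914.

0.988914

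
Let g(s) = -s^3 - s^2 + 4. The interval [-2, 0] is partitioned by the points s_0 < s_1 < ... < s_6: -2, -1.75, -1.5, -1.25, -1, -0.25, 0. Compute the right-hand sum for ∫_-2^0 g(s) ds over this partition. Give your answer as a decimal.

8.91796875

Subinterval widths: 0.25, 0.25, 0.25, 0.25, 0.75, 0.25.
Right endpoints: -1.75, -1.5, -1.25, -1, -0.25, 0.
g(-1.75) = 6.296875, g(-1.5) = 5.125, g(-1.25) = 4.390625, g(-1) = 4, g(-0.25) = 3.953125, g(0) = 4.
Sum = Σ Δs_i · g(s_i).
Sum = 8.91796875.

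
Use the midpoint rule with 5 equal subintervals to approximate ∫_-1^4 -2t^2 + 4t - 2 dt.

Δt = (4 − (-1))/5 = 1.
Midpoints: -0.5, 0.5, 1.5, 2.5, 3.5.
f(-0.5) = -4.5, f(0.5) = -0.5, f(1.5) = -0.5, f(2.5) = -4.5, f(3.5) = -12.5.
Sum = Δt · [f(-0.5) + f(0.5) + f(1.5) + f(2.5) + f(3.5)].
Sum = -22.5.

-22.5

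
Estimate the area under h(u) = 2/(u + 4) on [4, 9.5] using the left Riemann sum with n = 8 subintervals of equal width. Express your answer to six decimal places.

Δu = (9.5 − 4)/8 = 0.6875.
Left endpoints: 4, 4.6875, 5.375, 6.0625, 6.75, 7.4375, 8.125, 8.8125.
h(4) = 0.25, h(4.6875) = 32/139, h(5.375) = 16/75, h(6.0625) = 32/161, h(6.75) = 8/43, h(7.4375) = 32/183, h(8.125) = 16/97, h(8.8125) = 32/205.
Sum = Δu · [h(4) + h(4.6875) + h(5.375) + ...].
Sum ≈ 1.082306.

1.082306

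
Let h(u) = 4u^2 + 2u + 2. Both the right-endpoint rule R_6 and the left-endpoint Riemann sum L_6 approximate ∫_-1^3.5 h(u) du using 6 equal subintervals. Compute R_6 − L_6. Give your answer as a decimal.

40.5

R_6 = 100.6875.
L_6 = 60.1875.
R_6 − L_6 = 40.5.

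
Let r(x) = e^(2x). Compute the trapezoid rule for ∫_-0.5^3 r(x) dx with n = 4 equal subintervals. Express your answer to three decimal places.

250.515

Δx = (3 − (-0.5))/4 = 0.875.
r(-0.5) ≈ 0.368, r(0.375) ≈ 2.117, r(1.25) ≈ 12.182, r(2.125) ≈ 70.105, r(3) ≈ 403.429.
T_4 = (Δx/2)·[r(x_0) + 2r(x_1) + 2r(x_2) + 2r(x_3) + r(x_4)].
Sum ≈ 250.515.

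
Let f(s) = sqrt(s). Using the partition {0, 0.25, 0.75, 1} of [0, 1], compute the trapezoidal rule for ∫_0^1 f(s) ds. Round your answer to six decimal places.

0.637260

Subinterval widths: 0.25, 0.5, 0.25.
f(0) ≈ 0.000000, f(0.25) ≈ 0.500000, f(0.75) ≈ 0.866025, f(1) ≈ 1.000000.
On each subinterval the trapezoid contributes (Δs_i/2)·[f(s_{i-1}) + f(s_i)].
Sum ≈ 0.637260.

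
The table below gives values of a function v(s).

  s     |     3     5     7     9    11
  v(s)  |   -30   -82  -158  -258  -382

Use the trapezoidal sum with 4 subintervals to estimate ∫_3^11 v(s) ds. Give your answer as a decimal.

-1408

Δs = 2.
T_4 = (2/2)·[(-30) + 2·(-82) + 2·(-158) + 2·(-258) + (-382)] = -1408.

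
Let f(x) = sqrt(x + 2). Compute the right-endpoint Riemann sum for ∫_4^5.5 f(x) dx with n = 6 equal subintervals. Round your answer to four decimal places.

Δx = (5.5 − 4)/6 = 0.25.
Right endpoints: 4.25, 4.5, 4.75, 5, 5.25, 5.5.
f(4.25) ≈ 2.5000, f(4.5) ≈ 2.5495, f(4.75) ≈ 2.5981, f(5) ≈ 2.6458, f(5.25) ≈ 2.6926, f(5.5) ≈ 2.7386.
Sum = Δx · [f(4.25) + f(4.5) + f(4.75) + ...].
Sum ≈ 3.9311.

3.9311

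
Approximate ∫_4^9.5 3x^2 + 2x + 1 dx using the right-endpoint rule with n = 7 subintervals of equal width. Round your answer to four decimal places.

966.6531

Δx = (9.5 − 4)/7 = 11/14.
Right endpoints: 67/14, 39/7, 89/14, 50/7, 111/14, 61/7, 9.5.
f(67/14) = 15539/196, f(39/7) = 5158/49, f(89/14) = 26451/196, f(50/7) = 8249/49, f(111/14) = 40267/196, f(61/7) = 12066/49, f(9.5) = 290.75.
Sum = Δx · [f(67/14) + f(39/7) + f(89/14) + ...].
Sum ≈ 966.6531.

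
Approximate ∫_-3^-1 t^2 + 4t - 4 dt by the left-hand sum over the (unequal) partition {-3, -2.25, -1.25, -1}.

-15.046875

Subinterval widths: 0.75, 1, 0.25.
Left endpoints: -3, -2.25, -1.25.
f(-3) = -7, f(-2.25) = -7.9375, f(-1.25) = -7.4375.
Sum = Σ Δt_i · f(t_i).
Sum = -15.046875.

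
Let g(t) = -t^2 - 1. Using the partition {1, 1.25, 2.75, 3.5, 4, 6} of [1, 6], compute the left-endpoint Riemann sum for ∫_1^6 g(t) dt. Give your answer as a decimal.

-51.390625

Subinterval widths: 0.25, 1.5, 0.75, 0.5, 2.
Left endpoints: 1, 1.25, 2.75, 3.5, 4.
g(1) = -2, g(1.25) = -2.5625, g(2.75) = -8.5625, g(3.5) = -13.25, g(4) = -17.
Sum = Σ Δt_i · g(t_i).
Sum = -51.390625.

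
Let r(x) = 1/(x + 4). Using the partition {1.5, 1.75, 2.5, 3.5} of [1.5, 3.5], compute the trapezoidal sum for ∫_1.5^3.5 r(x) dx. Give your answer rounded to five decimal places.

Subinterval widths: 0.25, 0.75, 1.
r(1.5) = 2/11, r(1.75) = 4/23, r(2.5) = 2/13, r(3.5) = 2/15.
On each subinterval the trapezoid contributes (Δx_i/2)·[r(x_{i-1}) + r(x_i)].
Sum ≈ 0.31097.

0.31097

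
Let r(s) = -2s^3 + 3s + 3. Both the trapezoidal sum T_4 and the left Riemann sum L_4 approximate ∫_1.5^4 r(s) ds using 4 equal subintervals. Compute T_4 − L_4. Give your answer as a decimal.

T_4 ≈ -100.029297.
L_4 ≈ -64.482422.
T_4 − L_4 = -35.546875.

-35.546875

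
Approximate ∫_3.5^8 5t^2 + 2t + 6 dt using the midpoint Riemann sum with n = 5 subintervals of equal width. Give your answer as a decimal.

Δt = (8 − 3.5)/5 = 0.9.
Midpoints: 3.95, 4.85, 5.75, 6.65, 7.55.
f(3.95) = 91.9125, f(4.85) = 133.3125, f(5.75) = 182.8125, f(6.65) = 240.4125, f(7.55) = 306.1125.
Sum = Δt · [f(3.95) + f(4.85) + f(5.75) + f(6.65) + f(7.55)].
Sum = 859.10625.

859.10625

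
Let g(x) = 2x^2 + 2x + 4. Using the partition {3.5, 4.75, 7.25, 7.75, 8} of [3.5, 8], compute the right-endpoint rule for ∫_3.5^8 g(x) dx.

Subinterval widths: 1.25, 2.5, 0.5, 0.25.
Right endpoints: 4.75, 7.25, 7.75, 8.
g(4.75) = 58.625, g(7.25) = 123.625, g(7.75) = 139.625, g(8) = 148.
Sum = Σ Δx_i · g(x_i).
Sum = 489.15625.

489.15625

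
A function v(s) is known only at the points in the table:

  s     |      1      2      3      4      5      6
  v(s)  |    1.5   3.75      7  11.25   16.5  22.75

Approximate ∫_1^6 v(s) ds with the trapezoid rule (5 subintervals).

50.625

Δs = 1.
T_5 = (1/2)·[1.5 + 2·3.75 + 2·7 + 2·11.25 + 2·16.5 + 22.75] = 50.625.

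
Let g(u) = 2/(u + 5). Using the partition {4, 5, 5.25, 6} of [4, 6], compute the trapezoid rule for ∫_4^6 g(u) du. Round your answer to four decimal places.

Subinterval widths: 1, 0.25, 0.75.
g(4) = 2/9, g(5) = 0.2, g(5.25) = 8/41, g(6) = 2/11.
On each subinterval the trapezoid contributes (Δu_i/2)·[g(u_{i-1}) + g(u_i)].
Sum ≈ 0.4019.

0.4019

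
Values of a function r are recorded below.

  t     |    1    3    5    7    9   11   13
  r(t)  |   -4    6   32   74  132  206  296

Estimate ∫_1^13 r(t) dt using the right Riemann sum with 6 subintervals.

Δt = 2.
Sum = 2·[6 + 32 + 74 + 132 + 206 + 296] = 1492.

1492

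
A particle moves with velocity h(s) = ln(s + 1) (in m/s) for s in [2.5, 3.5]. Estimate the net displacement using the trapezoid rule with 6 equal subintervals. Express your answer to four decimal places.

Δs = (3.5 − 2.5)/6 = 1/6.
h(2.5) ≈ 1.2528, h(8/3) ≈ 1.2993, h(17/6) ≈ 1.3437, h(3) ≈ 1.3863, h(19/6) ≈ 1.4271, h(10/3) ≈ 1.4663, h(3.5) ≈ 1.5041.
T_6 = (Δs/2)·[h(s_0) + 2h(s_1) + ... + 2h(s_{5}) + h(s_6)].
Sum ≈ 1.3835.

1.3835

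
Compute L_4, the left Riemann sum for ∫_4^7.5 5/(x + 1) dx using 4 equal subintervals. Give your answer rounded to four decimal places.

2.8416

Δx = (7.5 − 4)/4 = 0.875.
Left endpoints: 4, 4.875, 5.75, 6.625.
f(4) = 1, f(4.875) = 40/47, f(5.75) = 20/27, f(6.625) = 40/61.
Sum = Δx · [f(4) + f(4.875) + f(5.75) + f(6.625)].
Sum ≈ 2.8416.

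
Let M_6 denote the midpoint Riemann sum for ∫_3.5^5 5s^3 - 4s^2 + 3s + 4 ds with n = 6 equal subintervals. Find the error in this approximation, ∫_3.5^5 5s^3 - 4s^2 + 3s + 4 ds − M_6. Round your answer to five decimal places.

Exact integral: ∫_3.5^5 f(s) ds = 509.296875.
M_6 ≈ 508.8300781.
Error ≈ 509.296875 − 508.8300781 ≈ 0.46680.

0.46680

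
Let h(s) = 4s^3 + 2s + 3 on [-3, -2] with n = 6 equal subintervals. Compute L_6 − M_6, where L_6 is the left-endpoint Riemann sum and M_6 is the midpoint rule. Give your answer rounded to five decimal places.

-6.70833

L_6 ≈ -73.6388889.
M_6 ≈ -66.9305556.
L_6 − M_6 ≈ -6.70833.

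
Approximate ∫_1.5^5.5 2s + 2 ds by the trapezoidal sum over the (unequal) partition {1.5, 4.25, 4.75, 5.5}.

Subinterval widths: 2.75, 0.5, 0.75.
f(1.5) = 5, f(4.25) = 10.5, f(4.75) = 11.5, f(5.5) = 13.
On each subinterval the trapezoid contributes (Δs_i/2)·[f(s_{i-1}) + f(s_i)].
Sum = 36.

36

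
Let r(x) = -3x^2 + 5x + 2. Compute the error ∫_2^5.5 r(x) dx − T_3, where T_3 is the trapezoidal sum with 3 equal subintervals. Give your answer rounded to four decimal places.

Exact integral: ∫_2^5.5 r(x) dx = -85.75.
T_3 ≈ -88.131944.
Error ≈ -85.75 − (-88.131944) ≈ 2.3819.

2.3819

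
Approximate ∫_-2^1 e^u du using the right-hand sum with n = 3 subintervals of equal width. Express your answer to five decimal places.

4.08616

Δu = (1 − (-2))/3 = 1.
Right endpoints: -1, 0, 1.
f(-1) ≈ 0.36788, f(0) ≈ 1.00000, f(1) ≈ 2.71828.
Sum = Δu · [f(-1) + f(0) + f(1)].
Sum ≈ 4.08616.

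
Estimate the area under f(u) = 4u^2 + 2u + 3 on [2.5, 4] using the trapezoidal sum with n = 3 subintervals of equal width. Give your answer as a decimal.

Δu = (4 − 2.5)/3 = 0.5.
f(2.5) = 33, f(3) = 45, f(3.5) = 59, f(4) = 75.
T_3 = (Δu/2)·[f(u_0) + 2f(u_1) + 2f(u_2) + f(u_3)].
Sum = 79.

79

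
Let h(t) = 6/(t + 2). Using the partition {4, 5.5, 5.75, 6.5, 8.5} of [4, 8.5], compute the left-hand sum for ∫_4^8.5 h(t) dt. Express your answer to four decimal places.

Subinterval widths: 1.5, 0.25, 0.75, 2.
Left endpoints: 4, 5.5, 5.75, 6.5.
h(4) = 1, h(5.5) = 0.8, h(5.75) = 24/31, h(6.5) = 12/17.
Sum = Σ Δt_i · h(t_i).
Sum ≈ 3.6924.

3.6924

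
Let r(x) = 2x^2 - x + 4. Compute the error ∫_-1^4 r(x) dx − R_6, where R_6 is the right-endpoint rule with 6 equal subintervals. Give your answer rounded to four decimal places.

Exact integral: ∫_-1^4 r(x) dx ≈ 55.833333.
R_6 ≈ 67.407407.
Error ≈ 55.833333 − 67.407407 ≈ -11.5741.

-11.5741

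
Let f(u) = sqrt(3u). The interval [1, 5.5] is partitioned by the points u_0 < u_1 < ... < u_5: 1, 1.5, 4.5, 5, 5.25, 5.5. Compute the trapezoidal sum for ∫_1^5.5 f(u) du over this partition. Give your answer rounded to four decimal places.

13.5275

Subinterval widths: 0.5, 3, 0.5, 0.25, 0.25.
f(1) ≈ 1.7321, f(1.5) ≈ 2.1213, f(4.5) ≈ 3.6742, f(5) ≈ 3.8730, f(5.25) ≈ 3.9686, f(5.5) ≈ 4.0620.
On each subinterval the trapezoid contributes (Δu_i/2)·[f(u_{i-1}) + f(u_i)].
Sum ≈ 13.5275.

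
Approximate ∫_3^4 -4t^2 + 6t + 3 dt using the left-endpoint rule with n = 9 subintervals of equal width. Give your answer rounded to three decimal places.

-24.119

Δt = (4 − 3)/9 = 1/9.
Left endpoints: 3, 28/9, 29/9, 10/3, 31/9, 32/9, 11/3, 34/9, 35/9.
f(3) = -15, f(28/9) = -1381/81, f(29/9) = -1555/81, f(10/3) = -193/9, f(31/9) = -1927/81, f(32/9) = -2125/81, f(11/3) = -259/9, f(34/9) = -2545/81, f(35/9) = -2767/81.
Sum = Δt · [f(3) + f(28/9) + f(29/9) + ...].
Sum ≈ -24.119.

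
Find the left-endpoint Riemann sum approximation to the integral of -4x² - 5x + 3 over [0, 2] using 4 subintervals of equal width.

-8.5

Δx = (2 − 0)/4 = 0.5.
Left endpoints: 0, 0.5, 1, 1.5.
f(0) = 3, f(0.5) = -0.5, f(1) = -6, f(1.5) = -13.5.
Sum = Δx · [f(0) + f(0.5) + f(1) + f(1.5)].
Sum = -8.5.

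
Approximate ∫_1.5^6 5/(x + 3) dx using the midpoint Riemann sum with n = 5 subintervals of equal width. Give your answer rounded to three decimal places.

3.460

Δx = (6 − 1.5)/5 = 0.9.
Midpoints: 1.95, 2.85, 3.75, 4.65, 5.55.
f(1.95) = 100/99, f(2.85) = 100/117, f(3.75) = 20/27, f(4.65) = 100/153, f(5.55) = 100/171.
Sum = Δx · [f(1.95) + f(2.85) + f(3.75) + f(4.65) + f(5.55)].
Sum ≈ 3.460.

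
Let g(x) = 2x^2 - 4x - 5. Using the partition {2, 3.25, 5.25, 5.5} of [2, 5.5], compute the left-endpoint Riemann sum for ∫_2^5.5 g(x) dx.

Subinterval widths: 1.25, 2, 0.25.
Left endpoints: 2, 3.25, 5.25.
g(2) = -5, g(3.25) = 3.125, g(5.25) = 29.125.
Sum = Σ Δx_i · g(x_i).
Sum = 7.28125.

7.28125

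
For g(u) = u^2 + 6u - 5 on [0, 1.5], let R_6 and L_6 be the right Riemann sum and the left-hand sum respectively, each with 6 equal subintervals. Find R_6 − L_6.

2.8125

R_6 = 1.796875.
L_6 = -1.015625.
R_6 − L_6 = 2.8125.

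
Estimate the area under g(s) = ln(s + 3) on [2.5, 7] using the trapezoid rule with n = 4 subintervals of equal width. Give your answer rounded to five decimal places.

9.14113

Δs = (7 − 2.5)/4 = 1.125.
g(2.5) ≈ 1.70475, g(3.625) ≈ 1.89085, g(4.75) ≈ 2.04769, g(5.875) ≈ 2.18324, g(7) ≈ 2.30259.
T_4 = (Δs/2)·[g(s_0) + 2g(s_1) + 2g(s_2) + 2g(s_3) + g(s_4)].
Sum ≈ 9.14113.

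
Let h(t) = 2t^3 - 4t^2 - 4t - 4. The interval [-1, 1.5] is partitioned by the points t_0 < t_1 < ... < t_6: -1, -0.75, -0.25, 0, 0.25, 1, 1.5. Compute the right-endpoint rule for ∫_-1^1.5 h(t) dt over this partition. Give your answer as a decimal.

-18.59375

Subinterval widths: 0.25, 0.5, 0.25, 0.25, 0.75, 0.5.
Right endpoints: -0.75, -0.25, 0, 0.25, 1, 1.5.
h(-0.75) = -4.09375, h(-0.25) = -3.28125, h(0) = -4, h(0.25) = -5.21875, h(1) = -10, h(1.5) = -12.25.
Sum = Σ Δt_i · h(t_i).
Sum = -18.59375.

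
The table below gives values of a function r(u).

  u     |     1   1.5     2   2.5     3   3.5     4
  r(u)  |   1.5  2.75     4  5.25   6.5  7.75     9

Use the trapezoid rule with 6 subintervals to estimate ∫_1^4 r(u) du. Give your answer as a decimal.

Δu = 0.5.
T_6 = (0.5/2)·[1.5 + 2·2.75 + 2·4 + 2·5.25 + 2·6.5 + 2·7.75 + 9] = 15.75.

15.75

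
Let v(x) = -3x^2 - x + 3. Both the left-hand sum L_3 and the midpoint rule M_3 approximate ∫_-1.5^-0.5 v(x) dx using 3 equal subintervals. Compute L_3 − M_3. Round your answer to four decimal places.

-0.9167

L_3 ≈ -0.138889.
M_3 ≈ 0.777778.
L_3 − M_3 ≈ -0.9167.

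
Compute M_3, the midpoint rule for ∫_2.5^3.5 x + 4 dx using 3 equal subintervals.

7

Δx = (3.5 − 2.5)/3 = 1/3.
Midpoints: 8/3, 3, 10/3.
f(8/3) = 20/3, f(3) = 7, f(10/3) = 22/3.
Sum = Δx · [f(8/3) + f(3) + f(10/3)].
Sum = 7.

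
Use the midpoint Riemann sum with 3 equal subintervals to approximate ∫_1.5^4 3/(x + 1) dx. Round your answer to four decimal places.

Δx = (4 − 1.5)/3 = 5/6.
Midpoints: 23/12, 2.75, 43/12.
f(23/12) = 36/35, f(2.75) = 0.8, f(43/12) = 36/55.
Sum = Δx · [f(23/12) + f(2.75) + f(43/12)].
Sum ≈ 2.0693.

2.0693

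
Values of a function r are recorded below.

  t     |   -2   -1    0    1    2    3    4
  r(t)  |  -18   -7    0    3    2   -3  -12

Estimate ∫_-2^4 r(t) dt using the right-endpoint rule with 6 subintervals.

Δt = 1.
Sum = 1·[(-7) + 0 + 3 + 2 + (-3) + (-12)] = -17.

-17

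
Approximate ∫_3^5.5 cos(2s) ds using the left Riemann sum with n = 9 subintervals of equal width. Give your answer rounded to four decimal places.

Δs = (5.5 − 3)/9 = 5/18.
Left endpoints: 3, 59/18, 32/9, 23/6, 37/9, 79/18, 14/3, 89/18, 47/9.
f(3) ≈ 0.9602, f(59/18) ≈ 0.9631, f(32/9) ≈ 0.6764, f(23/6) ≈ 0.1862, f(37/9) ≈ -0.3600, f(79/18) ≈ -0.7979, f(14/3) ≈ -0.9958, f(89/18) ≈ -0.8942, f(47/9) ≈ -0.5237.
Sum = Δs · [f(3) + f(59/18) + f(32/9) + ...].
Sum ≈ -0.2182.

-0.2182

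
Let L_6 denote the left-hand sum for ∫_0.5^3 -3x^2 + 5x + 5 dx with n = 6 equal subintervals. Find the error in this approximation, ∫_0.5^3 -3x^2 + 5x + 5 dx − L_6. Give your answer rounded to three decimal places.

Exact integral: ∫_0.5^3 f(x) dx = 7.5.
L_6 ≈ 10.14757.
Error ≈ 7.5 − 10.14757 ≈ -2.648.

-2.648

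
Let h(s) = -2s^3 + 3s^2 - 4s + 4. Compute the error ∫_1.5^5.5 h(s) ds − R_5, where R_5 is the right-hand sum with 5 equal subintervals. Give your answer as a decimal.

Exact integral: ∫_1.5^5.5 h(s) ds = -332.
R_5 = -442.88.
Error = -332 − (-442.88) = 110.88.

110.88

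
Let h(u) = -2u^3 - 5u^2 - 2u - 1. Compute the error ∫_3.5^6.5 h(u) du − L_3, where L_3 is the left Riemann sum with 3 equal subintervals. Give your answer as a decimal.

-292.25

Exact integral: ∫_3.5^6.5 h(u) du = -1236.75.
L_3 = -944.5.
Error = -1236.75 − (-944.5) = -292.25.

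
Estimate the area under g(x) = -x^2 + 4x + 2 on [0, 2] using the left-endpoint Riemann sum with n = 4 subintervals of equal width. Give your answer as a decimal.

Δx = (2 − 0)/4 = 0.5.
Left endpoints: 0, 0.5, 1, 1.5.
g(0) = 2, g(0.5) = 3.75, g(1) = 5, g(1.5) = 5.75.
Sum = Δx · [g(0) + g(0.5) + g(1) + g(1.5)].
Sum = 8.25.

8.25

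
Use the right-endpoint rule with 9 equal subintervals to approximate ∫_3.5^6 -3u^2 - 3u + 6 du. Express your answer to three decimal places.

Δu = (6 − 3.5)/9 = 5/18.
Right endpoints: 34/9, 73/18, 13/3, 83/18, 44/9, 31/6, 49/9, 103/18, 6.
f(34/9) = -1300/27, f(73/18) = -5995/108, f(13/3) = -190/3, f(83/18) = -7735/108, f(44/9) = -2170/27, f(31/6) = -1075/12, f(49/9) = -2680/27, f(103/18) = -11815/108, f(6) = -120.
Sum = Δu · [f(34/9) + f(73/18) + f(13/3) + ...].
Sum ≈ -204.784.

-204.784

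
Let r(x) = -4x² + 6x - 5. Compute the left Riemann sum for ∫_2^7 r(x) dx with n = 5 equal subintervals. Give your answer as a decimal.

-265

Δx = (7 − 2)/5 = 1.
Left endpoints: 2, 3, 4, 5, 6.
r(2) = -9, r(3) = -23, r(4) = -45, r(5) = -75, r(6) = -113.
Sum = Δx · [r(2) + r(3) + r(4) + r(5) + r(6)].
Sum = -265.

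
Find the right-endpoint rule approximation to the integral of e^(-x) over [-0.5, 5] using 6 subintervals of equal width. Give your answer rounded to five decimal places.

Δx = (5 − (-0.5))/6 = 11/12.
Right endpoints: 5/12, 4/3, 2.25, 19/6, 49/12, 5.
f(5/12) ≈ 0.65924, f(4/3) ≈ 0.26360, f(2.25) ≈ 0.10540, f(19/6) ≈ 0.04214, f(49/12) ≈ 0.01685, f(5) ≈ 0.00674.
Sum = Δx · [f(5/12) + f(4/3) + f(2.25) + ...].
Sum ≈ 1.00281.

1.00281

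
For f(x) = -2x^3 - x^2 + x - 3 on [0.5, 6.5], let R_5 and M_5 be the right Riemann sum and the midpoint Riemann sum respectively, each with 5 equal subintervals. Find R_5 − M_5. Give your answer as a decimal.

R_5 = -1363.68.
M_5 = -965.16.
R_5 − M_5 = -398.52.

-398.52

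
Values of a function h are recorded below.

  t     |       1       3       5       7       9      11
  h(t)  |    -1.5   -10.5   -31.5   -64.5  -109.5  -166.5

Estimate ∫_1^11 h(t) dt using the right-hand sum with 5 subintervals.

-765

Δt = 2.
Sum = 2·[(-10.5) + (-31.5) + (-64.5) + (-109.5) + (-166.5)] = -765.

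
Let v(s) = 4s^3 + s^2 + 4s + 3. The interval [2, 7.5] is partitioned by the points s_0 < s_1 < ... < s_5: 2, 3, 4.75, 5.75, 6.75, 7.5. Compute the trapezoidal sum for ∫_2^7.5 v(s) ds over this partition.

Subinterval widths: 1, 1.75, 1, 1, 0.75.
v(2) = 47, v(3) = 132, v(4.75) = 473.25, v(5.75) = 819.5, v(6.75) = 1305.75, v(7.5) = 1776.75.
On each subinterval the trapezoid contributes (Δs_i/2)·[v(s_{i-1}) + v(s_i)].
Sum = 3484.03125.

3484.03125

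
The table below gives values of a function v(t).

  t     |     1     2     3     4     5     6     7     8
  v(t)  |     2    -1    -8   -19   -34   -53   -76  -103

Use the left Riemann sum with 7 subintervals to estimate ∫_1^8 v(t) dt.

Δt = 1.
Sum = 1·[2 + (-1) + (-8) + (-19) + (-34) + (-53) + (-76)] = -189.

-189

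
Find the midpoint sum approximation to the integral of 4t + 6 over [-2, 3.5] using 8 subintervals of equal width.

Δt = (3.5 − (-2))/8 = 0.6875.
Midpoints: -1.65625, -0.96875, -0.28125, 0.40625, 1.09375, 1.78125, 2.46875, 3.15625.
f(-1.65625) = -0.625, f(-0.96875) = 2.125, f(-0.28125) = 4.875, f(0.40625) = 7.625, f(1.09375) = 10.375, f(1.78125) = 13.125, f(2.46875) = 15.875, f(3.15625) = 18.625.
Sum = Δt · [f(-1.65625) + f(-0.96875) + f(-0.28125) + ...].
Sum = 49.5.

49.5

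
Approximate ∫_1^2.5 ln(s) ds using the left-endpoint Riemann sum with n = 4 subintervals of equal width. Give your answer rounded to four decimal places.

0.6119

Δs = (2.5 − 1)/4 = 0.375.
Left endpoints: 1, 1.375, 1.75, 2.125.
f(1) ≈ 0.0000, f(1.375) ≈ 0.3185, f(1.75) ≈ 0.5596, f(2.125) ≈ 0.7538.
Sum = Δs · [f(1) + f(1.375) + f(1.75) + f(2.125)].
Sum ≈ 0.6119.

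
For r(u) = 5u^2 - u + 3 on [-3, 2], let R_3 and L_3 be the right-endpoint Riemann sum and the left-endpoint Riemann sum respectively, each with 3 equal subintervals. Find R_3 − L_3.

-50

R_3 ≈ 62.4074074.
L_3 ≈ 112.4074074.
R_3 − L_3 = -50.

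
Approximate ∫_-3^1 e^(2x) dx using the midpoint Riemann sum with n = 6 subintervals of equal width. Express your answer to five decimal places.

Δx = (1 − (-3))/6 = 2/3.
Midpoints: -8/3, -2, -4/3, -2/3, 0, 2/3.
f(-8/3) ≈ 0.00483, f(-2) ≈ 0.01832, f(-4/3) ≈ 0.06948, f(-2/3) ≈ 0.26360, f(0) ≈ 1.00000, f(2/3) ≈ 3.79367.
Sum = Δx · [f(-8/3) + f(-2) + f(-4/3) + ...].
Sum ≈ 3.43326.

3.43326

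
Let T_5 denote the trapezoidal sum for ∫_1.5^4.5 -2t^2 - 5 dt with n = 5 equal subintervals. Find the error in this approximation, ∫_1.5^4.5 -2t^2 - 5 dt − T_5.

0.36

Exact integral: ∫_1.5^4.5 f(t) dt = -73.5.
T_5 = -73.86.
Error = -73.5 − (-73.86) = 0.36.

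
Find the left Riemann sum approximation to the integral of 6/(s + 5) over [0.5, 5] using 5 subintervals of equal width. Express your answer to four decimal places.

Δs = (5 − 0.5)/5 = 0.9.
Left endpoints: 0.5, 1.4, 2.3, 3.2, 4.1.
f(0.5) = 12/11, f(1.4) = 0.9375, f(2.3) = 60/73, f(3.2) = 30/41, f(4.1) = 60/91.
Sum = Δs · [f(0.5) + f(1.4) + f(2.3) + f(3.2) + f(4.1)].
Sum ≈ 3.8172.

3.8172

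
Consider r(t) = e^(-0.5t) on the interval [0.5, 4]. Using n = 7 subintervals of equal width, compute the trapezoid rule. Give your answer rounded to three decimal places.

Δt = (4 − 0.5)/7 = 0.5.
r(0.5) ≈ 0.779, r(1) ≈ 0.607, r(1.5) ≈ 0.472, r(2) ≈ 0.368, r(2.5) ≈ 0.287, r(3) ≈ 0.223, r(3.5) ≈ 0.174, r(4) ≈ 0.135.
T_7 = (Δt/2)·[r(t_0) + 2r(t_1) + ... + 2r(t_{6}) + r(t_7)].
Sum ≈ 1.294.

1.294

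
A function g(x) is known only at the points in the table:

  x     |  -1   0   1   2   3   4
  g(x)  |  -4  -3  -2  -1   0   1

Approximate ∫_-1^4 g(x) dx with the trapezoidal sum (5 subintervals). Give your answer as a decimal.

Δx = 1.
T_5 = (1/2)·[(-4) + 2·(-3) + 2·(-2) + 2·(-1) + 2·0 + 1] = -7.5.

-7.5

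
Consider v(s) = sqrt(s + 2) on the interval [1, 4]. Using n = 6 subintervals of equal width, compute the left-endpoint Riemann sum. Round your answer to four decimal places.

6.1527

Δs = (4 − 1)/6 = 0.5.
Left endpoints: 1, 1.5, 2, 2.5, 3, 3.5.
v(1) ≈ 1.7321, v(1.5) ≈ 1.8708, v(2) ≈ 2.0000, v(2.5) ≈ 2.1213, v(3) ≈ 2.2361, v(3.5) ≈ 2.3452.
Sum = Δs · [v(1) + v(1.5) + v(2) + ...].
Sum ≈ 6.1527.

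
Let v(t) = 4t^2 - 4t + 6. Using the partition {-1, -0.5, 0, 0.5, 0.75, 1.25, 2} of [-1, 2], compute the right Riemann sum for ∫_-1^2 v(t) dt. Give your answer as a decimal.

25.4375

Subinterval widths: 0.5, 0.5, 0.5, 0.25, 0.5, 0.75.
Right endpoints: -0.5, 0, 0.5, 0.75, 1.25, 2.
v(-0.5) = 9, v(0) = 6, v(0.5) = 5, v(0.75) = 5.25, v(1.25) = 7.25, v(2) = 14.
Sum = Σ Δt_i · v(t_i).
Sum = 25.4375.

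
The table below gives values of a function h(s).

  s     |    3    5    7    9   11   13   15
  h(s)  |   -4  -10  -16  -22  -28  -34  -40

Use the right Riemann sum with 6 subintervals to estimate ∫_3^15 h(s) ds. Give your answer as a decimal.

Δs = 2.
Sum = 2·[(-10) + (-16) + (-22) + (-28) + (-34) + (-40)] = -300.

-300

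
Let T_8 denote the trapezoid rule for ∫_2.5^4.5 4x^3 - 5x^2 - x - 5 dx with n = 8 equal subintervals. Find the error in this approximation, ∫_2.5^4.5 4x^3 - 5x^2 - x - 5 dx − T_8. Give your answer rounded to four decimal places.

-0.7708

Exact integral: ∫_2.5^4.5 f(x) dx ≈ 228.166667.
T_8 = 228.9375.
Error ≈ 228.166667 − 228.9375 ≈ -0.7708.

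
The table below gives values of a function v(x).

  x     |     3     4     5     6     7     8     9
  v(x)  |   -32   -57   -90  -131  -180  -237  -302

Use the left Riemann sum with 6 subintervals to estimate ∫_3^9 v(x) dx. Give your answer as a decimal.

Δx = 1.
Sum = 1·[(-32) + (-57) + (-90) + (-131) + (-180) + (-237)] = -727.

-727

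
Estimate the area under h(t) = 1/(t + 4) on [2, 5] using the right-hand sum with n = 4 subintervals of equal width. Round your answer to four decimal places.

0.3854

Δt = (5 − 2)/4 = 0.75.
Right endpoints: 2.75, 3.5, 4.25, 5.
h(2.75) = 4/27, h(3.5) = 2/15, h(4.25) = 4/33, h(5) = 1/9.
Sum = Δt · [h(2.75) + h(3.5) + h(4.25) + h(5)].
Sum ≈ 0.3854.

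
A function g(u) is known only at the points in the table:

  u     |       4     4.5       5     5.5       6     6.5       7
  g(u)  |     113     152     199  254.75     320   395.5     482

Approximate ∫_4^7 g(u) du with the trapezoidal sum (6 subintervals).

Δu = 0.5.
T_6 = (0.5/2)·[113 + 2·152 + 2·199 + 2·254.75 + 2·320 + 2·395.5 + 482] = 809.375.

809.375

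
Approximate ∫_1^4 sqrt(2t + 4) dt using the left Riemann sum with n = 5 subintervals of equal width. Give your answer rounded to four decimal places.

8.6495

Δt = (4 − 1)/5 = 0.6.
Left endpoints: 1, 1.6, 2.2, 2.8, 3.4.
f(1) ≈ 2.4495, f(1.6) ≈ 2.6833, f(2.2) ≈ 2.8983, f(2.8) ≈ 3.0984, f(3.4) ≈ 3.2863.
Sum = Δt · [f(1) + f(1.6) + f(2.2) + f(2.8) + f(3.4)].
Sum ≈ 8.6495.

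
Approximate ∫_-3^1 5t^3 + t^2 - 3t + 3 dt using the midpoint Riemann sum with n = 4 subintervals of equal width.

-62

Δt = (1 − (-3))/4 = 1.
Midpoints: -2.5, -1.5, -0.5, 0.5.
f(-2.5) = -61.375, f(-1.5) = -7.125, f(-0.5) = 4.125, f(0.5) = 2.375.
Sum = Δt · [f(-2.5) + f(-1.5) + f(-0.5) + f(0.5)].
Sum = -62.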